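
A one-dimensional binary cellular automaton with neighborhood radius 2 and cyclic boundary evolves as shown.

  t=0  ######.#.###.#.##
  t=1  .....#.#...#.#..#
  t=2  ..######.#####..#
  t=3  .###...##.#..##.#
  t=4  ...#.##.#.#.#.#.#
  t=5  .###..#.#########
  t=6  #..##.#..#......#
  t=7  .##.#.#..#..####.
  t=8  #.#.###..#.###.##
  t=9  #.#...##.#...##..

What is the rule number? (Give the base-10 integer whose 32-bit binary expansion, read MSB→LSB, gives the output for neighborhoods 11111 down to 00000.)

  nb #####: next=.  (t=0,i=0, bit31=0)
  nb ####.: next=.  (t=0,i=4, bit30=0)
  nb ###.#: next=#  (t=0,i=5, bit29=1)
  nb ###..: next=#  (t=2,i=13, bit28=1)
  nb ##.##: next=#  (t=2,i=8, bit27=1)
  nb ##.#.: next=.  (t=0,i=6, bit26=0)
  nb ##..#: next=#  (t=2,i=14, bit25=1)
  nb ##...: next=.  (t=3,i=4, bit24=0)
  nb #.###: next=.  (t=0,i=9, bit23=0)
  nb #.##.: next=.  (t=4,i=5, bit22=0)
  nb #.#.#: next=#  (t=0,i=7, bit21=1)
  nb #.#..: next=#  (t=1,i=7, bit20=1)
  nb #..##: next=#  (t=2,i=1, bit19=1)
  nb #..#.: next=.  (t=1,i=15, bit18=0)
  nb #...#: next=#  (t=1,i=9, bit17=1)
  nb #....: next=.  (t=1,i=1, bit16=0)
  nb .####: next=#  (t=0,i=16, bit15=1)
  nb .###.: next=.  (t=0,i=10, bit14=0)
  nb .##.#: next=#  (t=3,i=8, bit13=1)
  nb .##..: next=.  (t=6,i=0, bit12=0)
  nb .#.##: next=.  (t=0,i=8, bit11=0)
  nb .#.#.: next=#  (t=1,i=6, bit10=1)
  nb .#..#: next=.  (t=1,i=14, bit9=0)
  nb .#...: next=.  (t=1,i=0, bit8=0)
  nb ..###: next=#  (t=2,i=2, bit7=1)
  nb ..##.: next=.  (t=3,i=7, bit6=0)
  nb ..#.#: next=#  (t=1,i=5, bit5=1)
  nb ..#..: next=#  (t=1,i=16, bit4=1)
  nb ...##: next=#  (t=3,i=6, bit3=1)
  nb ...#.: next=#  (t=1,i=4, bit2=1)
  nb ....#: next=#  (t=1,i=3, bit1=1)
  nb .....: next=#  (t=1,i=2, bit0=1)
  bits 00111010001110101010010010111111 = 976921791

976921791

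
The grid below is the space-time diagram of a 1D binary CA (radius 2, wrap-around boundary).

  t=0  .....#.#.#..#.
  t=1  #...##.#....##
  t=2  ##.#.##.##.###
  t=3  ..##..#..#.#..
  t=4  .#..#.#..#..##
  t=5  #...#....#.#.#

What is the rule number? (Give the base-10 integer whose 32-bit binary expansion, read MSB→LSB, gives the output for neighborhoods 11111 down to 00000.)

396976572

  [31] ##### => .  t=2,i=13
  [30] ####. => .  t=2,i=0
  [29] ###.# => .  t=2,i=1
  [28] ###.. => #  t=1,i=0
  [27] ##.## => .  t=2,i=7
  [26] ##.#. => #  t=1,i=6
  [25] ##..# => #  t=3,i=4
  [24] ##... => #  t=1,i=1
  [23] #.### => #  t=2,i=11
  [22] #.##. => .  t=2,i=5
  [21] #.#.# => #  t=0,i=7
  [20] #.#.. => .  t=0,i=9
  [19] #..## => #  t=4,i=11
  [18] #..#. => .  t=0,i=11
  [17] #...# => .  t=1,i=2
  [16] #.... => #  t=0,i=0
  [15] .#### => .  t=2,i=12
  [14] .###. => #  t=1,i=13
  [13] .##.# => #  t=1,i=5
  [12] .##.. => .  t=3,i=3
  [11] .#.## => .  t=2,i=4
  [10] .#.#. => .  t=0,i=6
  [9] .#..# => .  t=0,i=10
  [8] .#... => #  t=0,i=13
  [7] ..### => #  t=1,i=12
  [6] ..##. => .  t=1,i=4
  [5] ..#.# => #  t=0,i=5
  [4] ..#.. => #  t=0,i=12
  [3] ...## => #  t=1,i=3
  [2] ...#. => #  t=0,i=4
  [1] ....# => .  t=0,i=3
  [0] ..... => .  t=0,i=1
  bits 00010111101010010110000110111100 = 396976572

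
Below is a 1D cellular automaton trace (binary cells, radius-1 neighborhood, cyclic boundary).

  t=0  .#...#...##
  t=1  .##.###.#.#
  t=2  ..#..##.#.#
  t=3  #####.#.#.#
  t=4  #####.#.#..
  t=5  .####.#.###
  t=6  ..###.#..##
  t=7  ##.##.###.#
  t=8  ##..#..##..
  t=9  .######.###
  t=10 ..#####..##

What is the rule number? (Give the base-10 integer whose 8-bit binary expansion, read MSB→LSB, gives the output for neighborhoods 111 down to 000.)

  [7] ### => #  t=1,i=5
  [6] ##. => #  t=0,i=10
  [5] #.# => .  t=0,i=0
  [4] #.. => #  t=0,i=2
  [3] .## => .  t=0,i=9
  [2] .#. => #  t=0,i=1
  [1] ..# => #  t=0,i=4
  [0] ... => .  t=0,i=3
  bits 11010110 = 214

214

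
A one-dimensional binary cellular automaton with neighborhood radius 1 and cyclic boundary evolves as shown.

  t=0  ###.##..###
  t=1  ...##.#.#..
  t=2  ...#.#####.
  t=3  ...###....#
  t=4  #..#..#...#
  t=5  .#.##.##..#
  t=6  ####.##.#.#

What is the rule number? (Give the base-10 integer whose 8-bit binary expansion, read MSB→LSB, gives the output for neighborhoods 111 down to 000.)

  ### -> .   bit 7 = 0  t=0,i=0
  ##. -> .   bit 6 = 0  t=0,i=2
  #.# -> #   bit 5 = 1  t=0,i=3
  #.. -> #   bit 4 = 1  t=0,i=6
  .## -> #   bit 3 = 1  t=0,i=4
  .#. -> #   bit 2 = 1  t=1,i=6
  ..# -> .   bit 1 = 0  t=0,i=7
  ... -> .   bit 0 = 0  t=1,i=0
  bits 00111100 = 60

60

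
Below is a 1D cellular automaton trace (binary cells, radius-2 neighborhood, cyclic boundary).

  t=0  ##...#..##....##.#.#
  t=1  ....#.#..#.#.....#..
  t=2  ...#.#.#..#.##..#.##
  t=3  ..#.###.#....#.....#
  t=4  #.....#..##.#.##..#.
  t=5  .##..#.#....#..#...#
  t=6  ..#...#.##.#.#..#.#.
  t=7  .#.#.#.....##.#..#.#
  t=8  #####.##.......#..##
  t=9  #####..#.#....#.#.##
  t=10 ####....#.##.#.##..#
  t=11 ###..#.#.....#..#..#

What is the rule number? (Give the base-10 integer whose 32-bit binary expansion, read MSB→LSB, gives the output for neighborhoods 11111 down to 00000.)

3760297860

  #####|#  b31=1 t=8,i=0
  ####.|#  b30=1 t=8,i=3
  ###.#|#  b29=1 t=3,i=6
  ###..|.  b28=0 t=0,i=1
  ##.##|.  b27=0 t=8,i=5
  ##.#.|.  b26=0 t=0,i=16
  ##..#|.  b25=0 t=2,i=14
  ##...|.  b24=0 t=0,i=2
  #.###|.  b23=0 t=0,i=19
  #.##.|.  b22=0 t=2,i=12
  #.#.#|#  b21=1 t=0,i=17
  #.#..|.  b20=0 t=1,i=6
  #..##|.  b19=0 t=0,i=7
  #..#.|.  b18=0 t=1,i=8
  #...#|.  b17=0 t=0,i=3
  #....|#  b16=1 t=0,i=11
  .####|#  b15=1 t=8,i=19
  .###.|.  b14=0 t=0,i=0
  .##.#|.  b13=0 t=0,i=15
  .##..|#  b12=1 t=0,i=9
  .#.##|.  b11=0 t=0,i=18
  .#.#.|#  b10=1 t=1,i=5
  .#..#|#  b9=1 t=0,i=6
  .#...|#  b8=1 t=1,i=12
  ..###|#  b7=1 t=8,i=18
  ..##.|.  b6=0 t=0,i=8
  ..#.#|.  b5=0 t=1,i=4
  ..#..|.  b4=0 t=0,i=5
  ...##|.  b3=0 t=0,i=13
  ...#.|#  b2=1 t=0,i=4
  ....#|.  b1=0 t=0,i=12
  .....|.  b0=0 t=1,i=0
  bits 11100000001000011001011110000100 = 3760297860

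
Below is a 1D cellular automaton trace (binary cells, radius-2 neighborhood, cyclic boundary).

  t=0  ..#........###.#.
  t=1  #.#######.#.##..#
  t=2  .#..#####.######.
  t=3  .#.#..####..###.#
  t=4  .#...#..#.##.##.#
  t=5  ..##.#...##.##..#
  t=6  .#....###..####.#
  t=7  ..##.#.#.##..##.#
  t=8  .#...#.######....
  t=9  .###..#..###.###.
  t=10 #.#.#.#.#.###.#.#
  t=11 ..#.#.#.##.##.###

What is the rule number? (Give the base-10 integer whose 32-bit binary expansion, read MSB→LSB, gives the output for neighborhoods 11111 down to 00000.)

3949680921

  ##### -> #   bit 31 = 1  t=1,i=4
  ####. -> #   bit 30 = 1  t=1,i=7
  ###.# -> #   bit 29 = 1  t=0,i=13
  ###.. -> .   bit 28 = 0  t=2,i=15
  ##.## -> #   bit 27 = 1  t=1,i=1
  ##.#. -> .   bit 26 = 0  t=0,i=14
  ##..# -> #   bit 25 = 1  t=1,i=14
  ##... -> #   bit 24 = 1  t=8,i=13
  #.### -> .   bit 23 = 0  t=1,i=2
  #.##. -> #   bit 22 = 1  t=1,i=12
  #.#.# -> #   bit 21 = 1  t=1,i=10
  #.#.. -> .   bit 20 = 0  t=0,i=15
  #..## -> #   bit 19 = 1  t=1,i=15
  #..#. -> .   bit 18 = 0  t=2,i=0
  #...# -> #   bit 17 = 1  t=0,i=0
  #.... -> #   bit 16 = 1  t=0,i=4
  .#### -> .   bit 15 = 0  t=1,i=3
  .###. -> #   bit 14 = 1  t=0,i=12
  .##.# -> .   bit 13 = 0  t=1,i=0
  .##.. -> #   bit 12 = 1  t=1,i=13
  .#.## -> #   bit 11 = 1  t=1,i=11
  .#.#. -> .   bit 10 = 0  t=3,i=0
  .#..# -> .   bit 9 = 0  t=2,i=2
  .#... -> #   bit 8 = 1  t=0,i=3
  ..### -> .   bit 7 = 0  t=0,i=11
  ..##. -> .   bit 6 = 0  t=1,i=16
  ..#.# -> .   bit 5 = 0  t=4,i=8
  ..#.. -> #   bit 4 = 1  t=0,i=2
  ...## -> #   bit 3 = 1  t=0,i=10
  ...#. -> .   bit 2 = 0  t=0,i=1
  ....# -> .   bit 1 = 0  t=0,i=9
  ..... -> #   bit 0 = 1  t=0,i=5
  bits 11101011011010110101100100011001 = 3949680921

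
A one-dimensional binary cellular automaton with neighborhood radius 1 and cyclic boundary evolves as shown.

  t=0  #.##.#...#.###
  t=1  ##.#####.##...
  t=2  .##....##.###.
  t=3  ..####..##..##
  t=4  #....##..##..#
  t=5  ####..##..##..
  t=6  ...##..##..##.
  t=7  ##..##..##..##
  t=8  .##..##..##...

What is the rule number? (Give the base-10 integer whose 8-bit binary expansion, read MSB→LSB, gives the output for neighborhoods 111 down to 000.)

117

  ### -> .   bit 7 = 0  t=0,i=12
  ##. -> #   bit 6 = 1  t=0,i=0
  #.# -> #   bit 5 = 1  t=0,i=1
  #.. -> #   bit 4 = 1  t=0,i=6
  .## -> .   bit 3 = 0  t=0,i=2
  .#. -> #   bit 2 = 1  t=0,i=5
  ..# -> .   bit 1 = 0  t=0,i=8
  ... -> #   bit 0 = 1  t=0,i=7
  bits 01110101 = 117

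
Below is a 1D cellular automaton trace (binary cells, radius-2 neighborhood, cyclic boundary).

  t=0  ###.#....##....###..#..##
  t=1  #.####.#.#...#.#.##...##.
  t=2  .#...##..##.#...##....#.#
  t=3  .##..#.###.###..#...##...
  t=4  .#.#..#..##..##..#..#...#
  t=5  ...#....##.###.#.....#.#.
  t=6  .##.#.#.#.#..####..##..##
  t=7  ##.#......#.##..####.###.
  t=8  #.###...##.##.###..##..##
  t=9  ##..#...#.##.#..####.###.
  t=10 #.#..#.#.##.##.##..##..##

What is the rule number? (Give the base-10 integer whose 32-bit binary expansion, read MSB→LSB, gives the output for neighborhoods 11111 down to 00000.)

  [31] ##### => #  t=0,i=0
  [30] ####. => .  t=0,i=1
  [29] ###.# => #  t=0,i=2
  [28] ###.. => #  t=0,i=17
  [27] ##.## => #  t=3,i=10
  [26] ##.#. => #  t=0,i=3
  [25] ##..# => #  t=0,i=18
  [24] ##... => .  t=0,i=11
  [23] #.### => .  t=1,i=2
  [22] #.##. => #  t=1,i=17
  [21] #.#.# => .  t=1,i=0
  [20] #.#.. => #  t=0,i=4
  [19] #..## => #  t=0,i=22
  [18] #..#. => .  t=0,i=19
  [17] #...# => .  t=1,i=11
  [16] #.... => .  t=0,i=6
  [15] .#### => .  t=0,i=24
  [14] .###. => .  t=0,i=16
  [13] .##.# => .  t=1,i=23
  [12] .##.. => .  t=0,i=10
  [11] .#.## => #  t=1,i=1
  [10] .#.#. => .  t=1,i=8
  [9] .#..# => .  t=0,i=21
  [8] .#... => #  t=0,i=5
  [7] ..### => #  t=0,i=15
  [6] ..##. => #  t=0,i=9
  [5] ..#.# => .  t=1,i=13
  [4] ..#.. => .  t=0,i=20
  [3] ...## => .  t=0,i=8
  [2] ...#. => #  t=1,i=12
  [1] ....# => #  t=0,i=7
  [0] ..... => .  t=5,i=18
  bits 10111110010110000000100111000110 = 3193440710

3193440710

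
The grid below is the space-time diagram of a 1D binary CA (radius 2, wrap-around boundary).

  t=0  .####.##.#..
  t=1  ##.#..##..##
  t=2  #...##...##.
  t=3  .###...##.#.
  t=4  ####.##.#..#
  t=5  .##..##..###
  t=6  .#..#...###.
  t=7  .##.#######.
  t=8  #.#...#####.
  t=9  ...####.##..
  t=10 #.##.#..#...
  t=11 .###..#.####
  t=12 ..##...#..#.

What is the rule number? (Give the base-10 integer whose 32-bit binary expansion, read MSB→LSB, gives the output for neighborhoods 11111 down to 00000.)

  [31] ##### => #  t=4,i=1
  [30] ####. => #  t=0,i=3
  [29] ###.# => .  t=0,i=4
  [28] ###.. => #  t=3,i=3
  [27] ##.## => .  t=0,i=5
  [26] ##.#. => .  t=0,i=8
  [25] ##..# => .  t=1,i=8
  [24] ##... => .  t=2,i=6
  [23] #.### => .  t=7,i=4
  [22] #.##. => #  t=0,i=6
  [21] #.#.# => .  t=8,i=0
  [20] #.#.. => .  t=0,i=9
  [19] #..## => #  t=1,i=5
  [18] #..#. => .  t=6,i=0
  [17] #...# => #  t=0,i=11
  [16] #.... => .  t=9,i=11
  [15] .#### => .  t=0,i=2
  [14] .###. => #  t=3,i=2
  [13] .##.# => #  t=0,i=7
  [12] .##.. => .  t=1,i=7
  [11] .#.## => #  t=10,i=1
  [10] .#.#. => .  t=8,i=1
  [9] .#..# => #  t=1,i=4
  [8] .#... => #  t=0,i=10
  [7] ..### => #  t=0,i=1
  [6] ..##. => .  t=1,i=6
  [5] ..#.# => .  t=10,i=0
  [4] ..#.. => #  t=6,i=1
  [3] ...## => #  t=0,i=0
  [2] ...#. => #  t=10,i=11
  [1] ....# => .  t=9,i=1
  [0] ..... => #  t=9,i=0
  bits 11010000010010100110101110011101 = 3494538141

3494538141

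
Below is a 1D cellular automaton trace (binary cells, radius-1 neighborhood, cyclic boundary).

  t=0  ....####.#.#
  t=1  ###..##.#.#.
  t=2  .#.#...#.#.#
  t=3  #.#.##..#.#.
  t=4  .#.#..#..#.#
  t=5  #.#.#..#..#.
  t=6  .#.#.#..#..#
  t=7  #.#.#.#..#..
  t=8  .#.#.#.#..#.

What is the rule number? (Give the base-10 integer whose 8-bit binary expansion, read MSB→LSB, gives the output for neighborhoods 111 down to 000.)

  ### -> #   bit 7 = 1  t=0,i=5
  ##. -> .   bit 6 = 0  t=0,i=7
  #.# -> #   bit 5 = 1  t=0,i=8
  #.. -> #   bit 4 = 1  t=0,i=0
  .## -> .   bit 3 = 0  t=0,i=4
  .#. -> .   bit 2 = 0  t=0,i=9
  ..# -> .   bit 1 = 0  t=0,i=3
  ... -> #   bit 0 = 1  t=0,i=1
  bits 10110001 = 177

177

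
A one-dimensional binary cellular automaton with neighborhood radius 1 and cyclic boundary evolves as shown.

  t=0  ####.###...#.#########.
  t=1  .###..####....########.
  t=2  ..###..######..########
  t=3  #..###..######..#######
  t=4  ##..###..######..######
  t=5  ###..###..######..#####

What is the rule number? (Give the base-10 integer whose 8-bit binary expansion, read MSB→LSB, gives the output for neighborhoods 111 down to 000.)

209

  ###|#  b7=1 t=0,i=1
  ##.|#  b6=1 t=0,i=3
  #.#|.  b5=0 t=0,i=4
  #..|#  b4=1 t=0,i=8
  .##|.  b3=0 t=0,i=0
  .#.|.  b2=0 t=0,i=11
  ..#|.  b1=0 t=0,i=10
  ...|#  b0=1 t=0,i=9
  bits 11010001 = 209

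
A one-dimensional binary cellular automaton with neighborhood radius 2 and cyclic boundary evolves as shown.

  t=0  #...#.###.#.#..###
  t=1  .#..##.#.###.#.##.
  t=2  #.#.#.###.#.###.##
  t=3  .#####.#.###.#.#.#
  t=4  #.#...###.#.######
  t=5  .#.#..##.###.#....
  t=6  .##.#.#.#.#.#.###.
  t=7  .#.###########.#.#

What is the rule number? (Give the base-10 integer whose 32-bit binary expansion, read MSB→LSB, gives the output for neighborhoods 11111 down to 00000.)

  nb #####: next=.  (t=3,i=3, bit31=0)
  nb ####.: next=.  (t=0,i=17, bit30=0)
  nb ###.#: next=.  (t=0,i=8, bit29=0)
  nb ###..: next=.  (t=0,i=0, bit28=0)
  nb ##.##: next=#  (t=2,i=15, bit27=1)
  nb ##.#.: next=#  (t=0,i=9, bit26=1)
  nb ##..#: next=#  (t=1,i=17, bit25=1)
  nb ##...: next=#  (t=0,i=1, bit24=1)
  nb #.###: next=.  (t=0,i=6, bit23=0)
  nb #.##.: next=.  (t=1,i=15, bit22=0)
  nb #.#.#: next=#  (t=0,i=10, bit21=1)
  nb #.#..: next=.  (t=0,i=12, bit20=0)
  nb #..##: next=.  (t=0,i=14, bit19=0)
  nb #..#.: next=#  (t=1,i=0, bit18=1)
  nb #...#: next=.  (t=0,i=2, bit17=0)
  nb #....: next=#  (t=5,i=15, bit16=1)
  nb .####: next=#  (t=0,i=16, bit15=1)
  nb .###.: next=#  (t=0,i=7, bit14=1)
  nb .##.#: next=.  (t=1,i=5, bit13=0)
  nb .##..: next=#  (t=1,i=16, bit12=1)
  nb .#.##: next=#  (t=0,i=5, bit11=1)
  nb .#.#.: next=#  (t=0,i=11, bit10=1)
  nb .#..#: next=#  (t=0,i=13, bit9=1)
  nb .#...: next=#  (t=4,i=3, bit8=1)
  nb ..###: next=#  (t=0,i=15, bit7=1)
  nb ..##.: next=#  (t=1,i=4, bit6=1)
  nb ..#.#: next=#  (t=0,i=4, bit5=1)
  nb ..#..: next=.  (t=1,i=1, bit4=0)
  nb ...##: next=.  (t=4,i=5, bit3=0)
  nb ...#.: next=.  (t=0,i=3, bit2=0)
  nb ....#: next=.  (t=5,i=17, bit1=0)
  nb .....: next=#  (t=5,i=16, bit0=1)
  bits 00001111001001011101111111100001 = 254140385

254140385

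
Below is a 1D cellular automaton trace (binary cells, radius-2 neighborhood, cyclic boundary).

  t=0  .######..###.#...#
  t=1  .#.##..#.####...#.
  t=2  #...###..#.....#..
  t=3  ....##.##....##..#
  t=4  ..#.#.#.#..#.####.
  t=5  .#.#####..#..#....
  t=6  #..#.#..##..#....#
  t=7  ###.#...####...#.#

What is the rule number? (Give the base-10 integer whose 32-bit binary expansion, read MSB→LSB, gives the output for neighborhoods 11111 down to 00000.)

2930005190

  ##### -> #   bit 31 = 1  t=0,i=3
  ####. -> .   bit 30 = 0  t=0,i=5
  ###.# -> #   bit 29 = 1  t=0,i=11
  ###.. -> .   bit 28 = 0  t=0,i=6
  ##.## -> #   bit 27 = 1  t=3,i=6
  ##.#. -> #   bit 26 = 1  t=0,i=12
  ##..# -> #   bit 25 = 1  t=0,i=7
  ##... -> .   bit 24 = 0  t=1,i=13
  #.### -> #   bit 23 = 1  t=0,i=1
  #.##. -> .   bit 22 = 0  t=1,i=3
  #.#.# -> #   bit 21 = 1  t=4,i=4
  #.#.. -> .   bit 20 = 0  t=0,i=13
  #..## -> .   bit 19 = 0  t=0,i=8
  #..#. -> #   bit 18 = 1  t=1,i=0
  #...# -> .   bit 17 = 0  t=0,i=15
  #.... -> .   bit 16 = 0  t=2,i=11
  .#### -> .   bit 15 = 0  t=0,i=2
  .###. -> #   bit 14 = 1  t=0,i=10
  .##.# -> .   bit 13 = 0  t=3,i=5
  .##.. -> #   bit 12 = 1  t=1,i=4
  .#.## -> .   bit 11 = 0  t=0,i=0
  .#.#. -> #   bit 10 = 1  t=4,i=3
  .#..# -> .   bit 9 = 0  t=1,i=17
  .#... -> .   bit 8 = 0  t=0,i=14
  ..### -> #   bit 7 = 1  t=0,i=9
  ..##. -> #   bit 6 = 1  t=3,i=4
  ..#.# -> .   bit 5 = 0  t=0,i=17
  ..#.. -> .   bit 4 = 0  t=1,i=16
  ...## -> .   bit 3 = 0  t=2,i=3
  ...#. -> #   bit 2 = 1  t=0,i=16
  ....# -> #   bit 1 = 1  t=2,i=13
  ..... -> .   bit 0 = 0  t=2,i=12
  bits 10101110101001000101010011000110 = 2930005190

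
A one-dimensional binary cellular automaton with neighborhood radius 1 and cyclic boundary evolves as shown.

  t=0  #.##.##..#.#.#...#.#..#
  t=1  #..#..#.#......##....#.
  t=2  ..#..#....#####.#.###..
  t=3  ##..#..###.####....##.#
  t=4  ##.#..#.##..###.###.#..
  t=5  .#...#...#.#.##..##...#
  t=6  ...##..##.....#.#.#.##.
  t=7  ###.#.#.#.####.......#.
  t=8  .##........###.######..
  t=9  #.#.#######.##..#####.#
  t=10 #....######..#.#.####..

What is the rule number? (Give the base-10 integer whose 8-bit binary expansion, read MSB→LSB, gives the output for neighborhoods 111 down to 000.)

  nb ###: next=#  (t=2,i=11, bit7=1)
  nb ##.: next=#  (t=0,i=0, bit6=1)
  nb #.#: next=.  (t=0,i=1, bit5=0)
  nb #..: next=.  (t=0,i=7, bit4=0)
  nb .##: next=.  (t=0,i=2, bit3=0)
  nb .#.: next=.  (t=0,i=9, bit2=0)
  nb ..#: next=#  (t=0,i=8, bit1=1)
  nb ...: next=#  (t=0,i=15, bit0=1)
  bits 11000011 = 195

195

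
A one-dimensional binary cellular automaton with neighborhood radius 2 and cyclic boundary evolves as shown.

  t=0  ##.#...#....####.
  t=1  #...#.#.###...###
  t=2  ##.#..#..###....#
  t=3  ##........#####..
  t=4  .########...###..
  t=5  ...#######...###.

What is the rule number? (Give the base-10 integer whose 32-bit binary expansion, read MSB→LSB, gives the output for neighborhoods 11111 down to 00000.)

4183904519

  [31] ##### => #  t=3,i=12
  [30] ####. => #  t=0,i=14
  [29] ###.# => #  t=0,i=15
  [28] ###.. => #  t=1,i=0
  [27] ##.## => #  t=0,i=16
  [26] ##.#. => .  t=0,i=2
  [25] ##..# => .  t=3,i=15
  [24] ##... => #  t=1,i=1
  [23] #.### => .  t=1,i=8
  [22] #.##. => #  t=0,i=0
  [21] #.#.# => #  t=1,i=6
  [20] #.#.. => .  t=0,i=3
  [19] #..## => .  t=2,i=8
  [18] #..#. => .  t=2,i=5
  [17] #...# => .  t=0,i=5
  [16] #.... => #  t=0,i=9
  [15] .#### => .  t=0,i=13
  [14] .###. => #  t=1,i=9
  [13] .##.# => .  t=0,i=1
  [12] .##.. => #  t=3,i=1
  [11] .#.## => .  t=1,i=7
  [10] .#.#. => .  t=1,i=5
  [9] .#..# => .  t=2,i=4
  [8] .#... => #  t=0,i=4
  [7] ..### => .  t=0,i=12
  [6] ..##. => .  t=3,i=0
  [5] ..#.# => .  t=1,i=4
  [4] ..#.. => .  t=0,i=7
  [3] ...## => .  t=0,i=11
  [2] ...#. => #  t=0,i=6
  [1] ....# => #  t=0,i=10
  [0] ..... => #  t=3,i=4
  bits 11111001011000010101000100000111 = 4183904519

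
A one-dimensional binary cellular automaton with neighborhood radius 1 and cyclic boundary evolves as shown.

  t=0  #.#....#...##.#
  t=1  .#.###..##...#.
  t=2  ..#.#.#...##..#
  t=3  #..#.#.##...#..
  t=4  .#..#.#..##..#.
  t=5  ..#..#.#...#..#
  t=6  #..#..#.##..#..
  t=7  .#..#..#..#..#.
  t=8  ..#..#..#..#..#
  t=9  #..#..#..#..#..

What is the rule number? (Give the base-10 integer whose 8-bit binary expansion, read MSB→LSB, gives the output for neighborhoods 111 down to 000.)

177

  ###|#  b7=1 t=1,i=4
  ##.|.  b6=0 t=0,i=0
  #.#|#  b5=1 t=0,i=1
  #..|#  b4=1 t=0,i=3
  .##|.  b3=0 t=0,i=11
  .#.|.  b2=0 t=0,i=2
  ..#|.  b1=0 t=0,i=6
  ...|#  b0=1 t=0,i=4
  bits 10110001 = 177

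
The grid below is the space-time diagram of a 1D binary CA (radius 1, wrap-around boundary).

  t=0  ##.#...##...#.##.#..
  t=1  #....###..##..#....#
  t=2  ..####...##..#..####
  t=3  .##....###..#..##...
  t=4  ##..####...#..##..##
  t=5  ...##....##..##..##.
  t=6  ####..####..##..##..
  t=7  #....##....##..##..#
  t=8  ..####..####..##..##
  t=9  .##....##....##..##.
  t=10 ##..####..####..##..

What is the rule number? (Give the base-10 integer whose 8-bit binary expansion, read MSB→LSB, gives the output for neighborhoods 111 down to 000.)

11

  ### -> .   bit 7 = 0  t=1,i=6
  ##. -> .   bit 6 = 0  t=0,i=1
  #.# -> .   bit 5 = 0  t=0,i=2
  #.. -> .   bit 4 = 0  t=0,i=4
  .## -> #   bit 3 = 1  t=0,i=0
  .#. -> .   bit 2 = 0  t=0,i=3
  ..# -> #   bit 1 = 1  t=0,i=6
  ... -> #   bit 0 = 1  t=0,i=5
  bits 00001011 = 11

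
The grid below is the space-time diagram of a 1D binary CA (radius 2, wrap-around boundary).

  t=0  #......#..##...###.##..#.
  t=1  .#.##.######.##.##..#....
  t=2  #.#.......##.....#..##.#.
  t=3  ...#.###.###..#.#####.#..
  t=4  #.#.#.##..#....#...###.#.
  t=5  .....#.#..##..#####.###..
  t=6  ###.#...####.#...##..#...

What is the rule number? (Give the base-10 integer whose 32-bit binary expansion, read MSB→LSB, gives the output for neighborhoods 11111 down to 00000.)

1678400349

  ##### -> .   bit 31 = 0  t=1,i=8
  ####. -> #   bit 30 = 1  t=1,i=10
  ###.# -> #   bit 29 = 1  t=0,i=17
  ###.. -> .   bit 28 = 0  t=3,i=11
  ##.## -> .   bit 27 = 0  t=0,i=18
  ##.#. -> #   bit 26 = 1  t=2,i=22
  ##..# -> .   bit 25 = 0  t=0,i=21
  ##... -> .   bit 24 = 0  t=0,i=12
  #.### -> .   bit 23 = 0  t=1,i=6
  #.##. -> .   bit 22 = 0  t=0,i=19
  #.#.# -> .   bit 21 = 0  t=2,i=0
  #.#.. -> .   bit 20 = 0  t=0,i=0
  #..## -> #   bit 19 = 1  t=0,i=9
  #..#. -> .   bit 18 = 0  t=0,i=22
  #...# -> #   bit 17 = 1  t=0,i=13
  #.... -> .   bit 16 = 0  t=0,i=2
  .#### -> .   bit 15 = 0  t=1,i=7
  .###. -> #   bit 14 = 1  t=0,i=16
  .##.# -> .   bit 13 = 0  t=1,i=4
  .##.. -> #   bit 12 = 1  t=0,i=11
  .#.## -> #   bit 11 = 1  t=1,i=2
  .#.#. -> .   bit 10 = 0  t=0,i=24
  .#..# -> #   bit 9 = 1  t=0,i=8
  .#... -> #   bit 8 = 1  t=0,i=1
  ..### -> .   bit 7 = 0  t=0,i=15
  ..##. -> #   bit 6 = 1  t=0,i=10
  ..#.# -> .   bit 5 = 0  t=0,i=23
  ..#.. -> #   bit 4 = 1  t=0,i=7
  ...## -> #   bit 3 = 1  t=0,i=14
  ...#. -> #   bit 2 = 1  t=0,i=6
  ....# -> .   bit 1 = 0  t=0,i=5
  ..... -> #   bit 0 = 1  t=0,i=3
  bits 01100100000010100101101101011101 = 1678400349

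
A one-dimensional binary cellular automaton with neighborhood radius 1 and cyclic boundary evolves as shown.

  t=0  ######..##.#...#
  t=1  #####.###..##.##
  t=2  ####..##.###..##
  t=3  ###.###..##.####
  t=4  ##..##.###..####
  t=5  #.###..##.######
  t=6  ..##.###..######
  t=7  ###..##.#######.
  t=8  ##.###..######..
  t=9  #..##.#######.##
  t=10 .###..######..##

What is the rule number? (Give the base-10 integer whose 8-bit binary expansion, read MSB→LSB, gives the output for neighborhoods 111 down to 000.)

158

  ###|#  b7=1 t=0,i=0
  ##.|.  b6=0 t=0,i=5
  #.#|.  b5=0 t=0,i=10
  #..|#  b4=1 t=0,i=6
  .##|#  b3=1 t=0,i=8
  .#.|#  b2=1 t=0,i=11
  ..#|#  b1=1 t=0,i=7
  ...|.  b0=0 t=0,i=13
  bits 10011110 = 158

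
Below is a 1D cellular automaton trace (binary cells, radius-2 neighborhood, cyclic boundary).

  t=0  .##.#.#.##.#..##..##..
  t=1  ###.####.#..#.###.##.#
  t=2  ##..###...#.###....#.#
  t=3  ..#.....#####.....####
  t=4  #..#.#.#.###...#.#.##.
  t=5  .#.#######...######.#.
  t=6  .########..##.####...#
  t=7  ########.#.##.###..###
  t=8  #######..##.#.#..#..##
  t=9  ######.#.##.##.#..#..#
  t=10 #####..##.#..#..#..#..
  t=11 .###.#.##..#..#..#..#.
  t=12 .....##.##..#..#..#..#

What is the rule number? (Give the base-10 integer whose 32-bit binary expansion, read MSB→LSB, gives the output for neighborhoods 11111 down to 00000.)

3265445741

  #####|#  b31=1 t=3,i=10
  ####.|#  b30=1 t=1,i=1
  ###.#|.  b29=0 t=1,i=2
  ###..|.  b28=0 t=2,i=1
  ##.##|.  b27=0 t=1,i=3
  ##.#.|.  b26=0 t=0,i=3
  ##..#|#  b25=1 t=0,i=16
  ##...|.  b24=0 t=0,i=20
  #.###|#  b23=1 t=1,i=4
  #.##.|.  b22=0 t=0,i=8
  #.#.#|#  b21=1 t=0,i=4
  #.#..|.  b20=0 t=0,i=11
  #..##|.  b19=0 t=0,i=13
  #..#.|.  b18=0 t=1,i=11
  #...#|#  b17=1 t=0,i=21
  #....|.  b16=0 t=2,i=16
  .####|#  b15=1 t=1,i=0
  .###.|.  b14=0 t=1,i=15
  .##.#|#  b13=1 t=0,i=2
  .##..|#  b12=1 t=0,i=15
  .#.##|#  b11=1 t=0,i=7
  .#.#.|#  b10=1 t=0,i=5
  .#..#|#  b9=1 t=0,i=12
  .#...|#  b8=1 t=3,i=3
  ..###|.  b7=0 t=2,i=4
  ..##.|#  b6=1 t=0,i=1
  ..#.#|#  b5=1 t=1,i=12
  ..#..|.  b4=0 t=3,i=2
  ...##|#  b3=1 t=0,i=0
  ...#.|#  b2=1 t=2,i=9
  ....#|.  b1=0 t=2,i=17
  .....|#  b0=1 t=3,i=5
  bits 11000010101000101011111101101101 = 3265445741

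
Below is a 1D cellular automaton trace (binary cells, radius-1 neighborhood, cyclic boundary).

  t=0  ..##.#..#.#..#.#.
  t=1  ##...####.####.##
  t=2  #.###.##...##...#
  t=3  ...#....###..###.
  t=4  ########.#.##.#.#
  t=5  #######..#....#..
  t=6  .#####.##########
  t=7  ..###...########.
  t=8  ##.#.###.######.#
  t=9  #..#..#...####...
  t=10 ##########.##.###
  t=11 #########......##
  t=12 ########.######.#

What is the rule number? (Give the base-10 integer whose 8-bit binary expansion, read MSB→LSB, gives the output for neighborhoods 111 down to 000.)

  nb ###: next=#  (t=1,i=0, bit7=1)
  nb ##.: next=.  (t=0,i=3, bit6=0)
  nb #.#: next=.  (t=0,i=4, bit5=0)
  nb #..: next=#  (t=0,i=6, bit4=1)
  nb .##: next=.  (t=0,i=2, bit3=0)
  nb .#.: next=#  (t=0,i=5, bit2=1)
  nb ..#: next=#  (t=0,i=1, bit1=1)
  nb ...: next=#  (t=0,i=0, bit0=1)
  bits 10010111 = 151

151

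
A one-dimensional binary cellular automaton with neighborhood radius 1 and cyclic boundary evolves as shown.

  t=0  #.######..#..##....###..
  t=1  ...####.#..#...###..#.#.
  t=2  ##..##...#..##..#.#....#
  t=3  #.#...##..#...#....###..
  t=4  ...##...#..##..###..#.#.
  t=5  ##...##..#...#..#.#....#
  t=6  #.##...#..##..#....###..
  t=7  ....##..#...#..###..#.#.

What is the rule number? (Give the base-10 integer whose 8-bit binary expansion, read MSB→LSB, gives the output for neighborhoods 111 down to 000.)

  ### -> #   bit 7 = 1  t=0,i=3
  ##. -> .   bit 6 = 0  t=0,i=7
  #.# -> .   bit 5 = 0  t=0,i=1
  #.. -> #   bit 4 = 1  t=0,i=8
  .## -> .   bit 3 = 0  t=0,i=2
  .#. -> .   bit 2 = 0  t=0,i=0
  ..# -> .   bit 1 = 0  t=0,i=9
  ... -> #   bit 0 = 1  t=0,i=16
  bits 10010001 = 145

145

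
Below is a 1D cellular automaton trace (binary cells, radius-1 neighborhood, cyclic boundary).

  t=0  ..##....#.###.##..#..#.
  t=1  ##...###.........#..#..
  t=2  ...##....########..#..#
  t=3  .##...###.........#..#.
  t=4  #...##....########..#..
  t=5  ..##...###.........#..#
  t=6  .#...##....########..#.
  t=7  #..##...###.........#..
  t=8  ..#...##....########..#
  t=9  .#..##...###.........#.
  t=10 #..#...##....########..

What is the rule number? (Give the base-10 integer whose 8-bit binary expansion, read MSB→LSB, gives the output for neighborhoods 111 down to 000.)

3

  [7] ### => .  t=0,i=11
  [6] ##. => .  t=0,i=3
  [5] #.# => .  t=0,i=9
  [4] #.. => .  t=0,i=4
  [3] .## => .  t=0,i=2
  [2] .#. => .  t=0,i=8
  [1] ..# => #  t=0,i=1
  [0] ... => #  t=0,i=0
  bits 00000011 = 3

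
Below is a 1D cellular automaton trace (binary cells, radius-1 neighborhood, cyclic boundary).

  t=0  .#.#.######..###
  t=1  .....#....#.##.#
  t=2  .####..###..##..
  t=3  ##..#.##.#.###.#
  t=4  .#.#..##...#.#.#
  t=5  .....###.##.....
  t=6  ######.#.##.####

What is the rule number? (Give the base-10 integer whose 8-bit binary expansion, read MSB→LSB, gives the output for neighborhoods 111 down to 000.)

75

  ###|.  b7=0 t=0,i=6
  ##.|#  b6=1 t=0,i=10
  #.#|.  b5=0 t=0,i=0
  #..|.  b4=0 t=0,i=11
  .##|#  b3=1 t=0,i=5
  .#.|.  b2=0 t=0,i=1
  ..#|#  b1=1 t=0,i=12
  ...|#  b0=1 t=1,i=1
  bits 01001011 = 75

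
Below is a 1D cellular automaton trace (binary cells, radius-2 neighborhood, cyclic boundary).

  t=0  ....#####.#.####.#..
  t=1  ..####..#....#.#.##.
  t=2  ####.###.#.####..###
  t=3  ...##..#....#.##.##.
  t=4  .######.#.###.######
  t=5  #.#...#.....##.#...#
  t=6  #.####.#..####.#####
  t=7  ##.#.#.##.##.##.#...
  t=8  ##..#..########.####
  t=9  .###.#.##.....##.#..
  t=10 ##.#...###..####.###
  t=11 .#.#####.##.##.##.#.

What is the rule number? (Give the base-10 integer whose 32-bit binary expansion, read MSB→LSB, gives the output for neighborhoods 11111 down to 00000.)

  nb #####: next=.  (t=0,i=6, bit31=0)
  nb ####.: next=.  (t=0,i=7, bit30=0)
  nb ###.#: next=#  (t=0,i=8, bit29=1)
  nb ###..: next=#  (t=1,i=5, bit28=1)
  nb ##.##: next=#  (t=2,i=4, bit27=1)
  nb ##.#.: next=.  (t=0,i=9, bit26=0)
  nb ##..#: next=#  (t=1,i=6, bit25=1)
  nb ##...: next=#  (t=1,i=19, bit24=1)
  nb #.###: next=.  (t=0,i=12, bit23=0)
  nb #.##.: next=#  (t=1,i=17, bit22=1)
  nb #.#.#: next=.  (t=0,i=10, bit21=0)
  nb #.#..: next=#  (t=0,i=17, bit20=1)
  nb #..##: next=.  (t=2,i=16, bit19=0)
  nb #..#.: next=#  (t=1,i=7, bit18=1)
  nb #...#: next=#  (t=1,i=0, bit17=1)
  nb #....: next=.  (t=0,i=19, bit16=0)
  nb .####: next=#  (t=0,i=5, bit15=1)
  nb .###.: next=.  (t=2,i=6, bit14=0)
  nb .##.#: next=#  (t=3,i=15, bit13=1)
  nb .##..: next=#  (t=1,i=18, bit12=1)
  nb .#.##: next=.  (t=0,i=11, bit11=0)
  nb .#.#.: next=#  (t=1,i=14, bit10=1)
  nb .#..#: next=#  (t=6,i=8, bit9=1)
  nb .#...: next=#  (t=0,i=18, bit8=1)
  nb ..###: next=#  (t=0,i=4, bit7=1)
  nb ..##.: next=#  (t=3,i=3, bit6=1)
  nb ..#.#: next=#  (t=1,i=13, bit5=1)
  nb ..#..: next=.  (t=1,i=8, bit4=0)
  nb ...##: next=#  (t=0,i=3, bit3=1)
  nb ...#.: next=#  (t=1,i=12, bit2=1)
  nb ....#: next=#  (t=0,i=2, bit1=1)
  nb .....: next=.  (t=0,i=0, bit0=0)
  bits 00111011010101101011011111101110 = 995538926

995538926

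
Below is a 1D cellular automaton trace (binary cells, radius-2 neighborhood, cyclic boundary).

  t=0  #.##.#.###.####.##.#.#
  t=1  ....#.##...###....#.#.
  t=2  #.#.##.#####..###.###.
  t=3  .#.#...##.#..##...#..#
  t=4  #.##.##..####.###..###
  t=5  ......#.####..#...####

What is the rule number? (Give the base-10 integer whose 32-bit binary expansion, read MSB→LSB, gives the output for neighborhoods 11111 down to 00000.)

  ##### -> .   bit 31 = 0  t=2,i=9
  ####. -> #   bit 30 = 1  t=0,i=13
  ###.# -> .   bit 29 = 0  t=0,i=9
  ###.. -> .   bit 28 = 0  t=1,i=13
  ##.## -> .   bit 27 = 0  t=0,i=1
  ##.#. -> #   bit 26 = 1  t=0,i=4
  ##..# -> .   bit 25 = 0  t=2,i=12
  ##... -> #   bit 24 = 1  t=1,i=8
  #.### -> #   bit 23 = 1  t=0,i=7
  #.##. -> .   bit 22 = 0  t=0,i=2
  #.#.# -> .   bit 21 = 0  t=0,i=5
  #.#.. -> #   bit 20 = 1  t=1,i=20
  #..## -> #   bit 19 = 1  t=2,i=13
  #..#. -> #   bit 18 = 1  t=3,i=20
  #...# -> #   bit 17 = 1  t=1,i=9
  #.... -> #   bit 16 = 1  t=1,i=0
  .#### -> #   bit 15 = 1  t=0,i=12
  .###. -> .   bit 14 = 0  t=0,i=8
  .##.# -> .   bit 13 = 0  t=0,i=0
  .##.. -> #   bit 12 = 1  t=1,i=7
  .#.## -> #   bit 11 = 1  t=0,i=6
  .#.#. -> #   bit 10 = 1  t=1,i=19
  .#..# -> #   bit 9 = 1  t=3,i=11
  .#... -> .   bit 8 = 0  t=1,i=21
  ..### -> #   bit 7 = 1  t=1,i=11
  ..##. -> .   bit 6 = 0  t=3,i=7
  ..#.# -> #   bit 5 = 1  t=1,i=4
  ..#.. -> .   bit 4 = 0  t=3,i=18
  ...## -> #   bit 3 = 1  t=1,i=10
  ...#. -> .   bit 2 = 0  t=1,i=3
  ....# -> #   bit 1 = 1  t=1,i=2
  ..... -> .   bit 0 = 0  t=1,i=1
  bits 01000101100111111001111010101010 = 1168088746

1168088746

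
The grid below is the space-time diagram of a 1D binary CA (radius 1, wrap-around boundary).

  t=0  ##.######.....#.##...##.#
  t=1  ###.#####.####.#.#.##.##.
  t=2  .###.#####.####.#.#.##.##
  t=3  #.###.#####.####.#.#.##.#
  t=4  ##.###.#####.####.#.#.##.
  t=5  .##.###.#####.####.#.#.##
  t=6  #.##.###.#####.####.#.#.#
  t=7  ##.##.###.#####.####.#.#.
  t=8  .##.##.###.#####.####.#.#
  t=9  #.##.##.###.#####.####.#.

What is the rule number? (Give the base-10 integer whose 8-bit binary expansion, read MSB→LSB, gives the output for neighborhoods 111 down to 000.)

  nb ###: next=#  (t=0,i=0, bit7=1)
  nb ##.: next=#  (t=0,i=1, bit6=1)
  nb #.#: next=#  (t=0,i=2, bit5=1)
  nb #..: next=.  (t=0,i=9, bit4=0)
  nb .##: next=.  (t=0,i=3, bit3=0)
  nb .#.: next=.  (t=0,i=14, bit2=0)
  nb ..#: next=#  (t=0,i=13, bit1=1)
  nb ...: next=#  (t=0,i=10, bit0=1)
  bits 11100011 = 227

227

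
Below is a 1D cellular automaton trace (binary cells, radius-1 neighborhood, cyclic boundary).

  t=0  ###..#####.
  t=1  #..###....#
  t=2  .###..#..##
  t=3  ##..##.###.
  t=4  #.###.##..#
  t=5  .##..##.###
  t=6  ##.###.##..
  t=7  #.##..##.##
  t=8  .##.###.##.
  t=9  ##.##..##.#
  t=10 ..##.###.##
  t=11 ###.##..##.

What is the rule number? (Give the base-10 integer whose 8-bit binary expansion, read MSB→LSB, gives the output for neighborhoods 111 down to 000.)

  ###|.  b7=0 t=0,i=1
  ##.|.  b6=0 t=0,i=2
  #.#|#  b5=1 t=0,i=10
  #..|#  b4=1 t=0,i=3
  .##|#  b3=1 t=0,i=0
  .#.|.  b2=0 t=2,i=6
  ..#|#  b1=1 t=0,i=4
  ...|.  b0=0 t=1,i=7
  bits 00111010 = 58

58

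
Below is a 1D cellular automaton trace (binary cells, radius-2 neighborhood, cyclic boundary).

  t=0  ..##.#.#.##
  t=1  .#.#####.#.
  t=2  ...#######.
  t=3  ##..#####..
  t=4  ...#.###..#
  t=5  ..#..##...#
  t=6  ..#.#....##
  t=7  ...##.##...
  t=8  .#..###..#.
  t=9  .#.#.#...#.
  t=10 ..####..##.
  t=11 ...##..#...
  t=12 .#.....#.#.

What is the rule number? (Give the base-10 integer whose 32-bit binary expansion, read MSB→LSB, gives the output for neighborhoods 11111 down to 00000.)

  [31] ##### => #  t=1,i=5
  [30] ####. => #  t=1,i=6
  [29] ###.# => #  t=1,i=7
  [28] ###.. => .  t=2,i=9
  [27] ##.## => #  t=7,i=5
  [26] ##.#. => #  t=0,i=4
  [25] ##..# => .  t=0,i=0
  [24] ##... => .  t=2,i=10
  [23] #.### => #  t=1,i=3
  [22] #.##. => #  t=0,i=9
  [21] #.#.# => #  t=0,i=5
  [20] #.#.. => #  t=1,i=9
  [19] #..## => #  t=0,i=1
  [18] #..#. => .  t=1,i=0
  [17] #...# => .  t=4,i=1
  [16] #.... => #  t=2,i=0
  [15] .#### => #  t=1,i=4
  [14] .###. => #  t=4,i=6
  [13] .##.# => #  t=0,i=3
  [12] .##.. => .  t=0,i=10
  [11] .#.## => .  t=0,i=8
  [10] .#.#. => #  t=0,i=6
  [9] .#..# => .  t=1,i=10
  [8] .#... => .  t=4,i=0
  [7] ..### => .  t=2,i=3
  [6] ..##. => .  t=0,i=2
  [5] ..#.# => .  t=1,i=1
  [4] ..#.. => #  t=4,i=10
  [3] ...## => .  t=2,i=2
  [2] ...#. => #  t=4,i=2
  [1] ....# => #  t=2,i=1
  [0] ..... => .  t=7,i=0
  bits 11101100111110011110010000010110 = 3975799830

3975799830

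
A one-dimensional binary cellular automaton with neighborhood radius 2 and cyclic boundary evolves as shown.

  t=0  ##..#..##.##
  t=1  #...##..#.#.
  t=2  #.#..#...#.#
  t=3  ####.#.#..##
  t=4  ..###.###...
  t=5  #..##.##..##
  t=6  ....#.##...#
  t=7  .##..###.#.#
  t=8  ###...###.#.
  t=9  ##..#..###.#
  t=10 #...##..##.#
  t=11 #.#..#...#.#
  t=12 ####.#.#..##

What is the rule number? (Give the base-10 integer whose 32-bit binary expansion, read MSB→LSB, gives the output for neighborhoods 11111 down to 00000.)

  #####|.  b31=0 t=3,i=0
  ####.|#  b30=1 t=0,i=0
  ###.#|#  b29=1 t=3,i=3
  ###..|.  b28=0 t=0,i=1
  ##.##|.  b27=0 t=0,i=9
  ##.#.|#  b26=1 t=2,i=1
  ##..#|.  b25=0 t=0,i=2
  ##...|.  b24=0 t=4,i=9
  #.###|#  b23=1 t=0,i=10
  #.##.|#  b22=1 t=2,i=11
  #.#.#|.  b21=0 t=1,i=10
  #.#..|#  b20=1 t=1,i=0
  #..##|.  b19=0 t=0,i=6
  #..#.|.  b18=0 t=0,i=3
  #...#|#  b17=1 t=1,i=2
  #....|#  b16=1 t=4,i=10
  .####|.  b15=0 t=0,i=11
  .###.|#  b14=1 t=4,i=3
  .##.#|#  b13=1 t=0,i=8
  .##..|#  b12=1 t=1,i=5
  .#.##|#  b11=1 t=2,i=10
  .#.#.|#  b10=1 t=1,i=9
  .#..#|#  b9=1 t=0,i=5
  .#...|.  b8=0 t=1,i=1
  ..###|.  b7=0 t=3,i=10
  ..##.|.  b6=0 t=0,i=7
  ..#.#|.  b5=0 t=1,i=8
  ..#..|#  b4=1 t=0,i=4
  ...##|.  b3=0 t=1,i=3
  ...#.|.  b2=0 t=2,i=8
  ....#|#  b1=1 t=4,i=0
  .....|#  b0=1 t=4,i=11
  bits 01100100110100110111111000010011 = 1691581971

1691581971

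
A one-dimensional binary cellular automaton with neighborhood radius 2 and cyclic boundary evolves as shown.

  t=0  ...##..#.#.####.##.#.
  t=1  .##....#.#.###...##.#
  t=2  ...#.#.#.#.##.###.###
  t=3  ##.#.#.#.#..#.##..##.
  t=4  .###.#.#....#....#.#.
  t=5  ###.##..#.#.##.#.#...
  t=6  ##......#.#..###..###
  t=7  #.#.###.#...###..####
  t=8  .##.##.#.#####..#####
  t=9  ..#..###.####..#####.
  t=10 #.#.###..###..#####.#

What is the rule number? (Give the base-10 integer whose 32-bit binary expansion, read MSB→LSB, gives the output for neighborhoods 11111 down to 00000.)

3316310459

  #####|#  b31=1 t=6,i=20
  ####.|#  b30=1 t=0,i=13
  ###.#|.  b29=0 t=0,i=14
  ###..|.  b28=0 t=1,i=13
  ##.##|.  b27=0 t=0,i=15
  ##.#.|#  b26=1 t=0,i=18
  ##..#|.  b25=0 t=0,i=5
  ##...|#  b24=1 t=1,i=3
  #.###|#  b23=1 t=0,i=11
  #.##.|.  b22=0 t=0,i=16
  #.#.#|#  b21=1 t=0,i=9
  #.#..|.  b20=0 t=0,i=19
  #..##|#  b19=1 t=3,i=17
  #..#.|.  b18=0 t=0,i=6
  #...#|#  b17=1 t=1,i=15
  #....|.  b16=0 t=0,i=0
  .####|#  b15=1 t=0,i=12
  .###.|#  b14=1 t=1,i=12
  .##.#|#  b13=1 t=0,i=17
  .##..|.  b12=0 t=0,i=4
  .#.##|.  b11=0 t=0,i=10
  .#.#.|.  b10=0 t=0,i=8
  .#..#|.  b9=0 t=3,i=10
  .#...|#  b8=1 t=0,i=20
  ..###|#  b7=1 t=4,i=1
  ..##.|.  b6=0 t=0,i=3
  ..#.#|#  b5=1 t=0,i=7
  ..#..|#  b4=1 t=4,i=12
  ...##|#  b3=1 t=0,i=2
  ...#.|.  b2=0 t=1,i=6
  ....#|#  b1=1 t=0,i=1
  .....|#  b0=1 t=6,i=4
  bits 11000101101010101110000110111011 = 3316310459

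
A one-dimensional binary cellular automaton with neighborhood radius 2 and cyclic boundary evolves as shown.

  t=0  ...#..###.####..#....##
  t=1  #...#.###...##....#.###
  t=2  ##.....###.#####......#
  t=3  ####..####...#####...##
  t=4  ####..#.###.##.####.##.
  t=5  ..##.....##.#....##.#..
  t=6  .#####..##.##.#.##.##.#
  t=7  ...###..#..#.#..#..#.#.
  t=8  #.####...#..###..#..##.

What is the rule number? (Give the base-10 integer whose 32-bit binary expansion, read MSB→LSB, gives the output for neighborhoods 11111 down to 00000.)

4115748552

  ##### -> #   bit 31 = 1  t=2,i=13
  ####. -> #   bit 30 = 1  t=0,i=12
  ###.# -> #   bit 29 = 1  t=0,i=8
  ###.. -> #   bit 28 = 1  t=0,i=13
  ##.## -> .   bit 27 = 0  t=0,i=9
  ##.#. -> #   bit 26 = 1  t=5,i=11
  ##..# -> .   bit 25 = 0  t=0,i=14
  ##... -> #   bit 24 = 1  t=0,i=0
  #.### -> .   bit 23 = 0  t=0,i=10
  #.##. -> #   bit 22 = 1  t=4,i=12
  #.#.# -> .   bit 21 = 0  t=6,i=14
  #.#.. -> #   bit 20 = 1  t=5,i=12
  #..## -> .   bit 19 = 0  t=0,i=5
  #..#. -> .   bit 18 = 0  t=0,i=15
  #...# -> .   bit 17 = 0  t=0,i=1
  #.... -> #   bit 16 = 1  t=0,i=18
  .#### -> .   bit 15 = 0  t=0,i=11
  .###. -> #   bit 14 = 1  t=0,i=7
  .##.# -> .   bit 13 = 0  t=4,i=13
  .##.. -> #   bit 12 = 1  t=0,i=22
  .#.## -> .   bit 11 = 0  t=1,i=5
  .#.#. -> #   bit 10 = 1  t=7,i=12
  .#..# -> #   bit 9 = 1  t=0,i=4
  .#... -> .   bit 8 = 0  t=0,i=17
  ..### -> #   bit 7 = 1  t=0,i=6
  ..##. -> #   bit 6 = 1  t=0,i=21
  ..#.# -> .   bit 5 = 0  t=1,i=4
  ..#.. -> .   bit 4 = 0  t=0,i=3
  ...## -> #   bit 3 = 1  t=0,i=20
  ...#. -> .   bit 2 = 0  t=0,i=2
  ....# -> .   bit 1 = 0  t=0,i=19
  ..... -> .   bit 0 = 0  t=2,i=4
  bits 11110101010100010101011011001000 = 4115748552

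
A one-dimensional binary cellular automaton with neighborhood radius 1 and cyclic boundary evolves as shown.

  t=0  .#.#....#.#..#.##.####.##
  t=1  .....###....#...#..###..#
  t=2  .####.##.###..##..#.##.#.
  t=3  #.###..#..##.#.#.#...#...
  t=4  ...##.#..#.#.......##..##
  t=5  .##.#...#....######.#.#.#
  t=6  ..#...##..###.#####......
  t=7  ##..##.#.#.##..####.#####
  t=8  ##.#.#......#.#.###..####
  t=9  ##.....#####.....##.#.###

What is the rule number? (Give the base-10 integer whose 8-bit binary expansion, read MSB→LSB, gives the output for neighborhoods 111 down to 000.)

  nb ###: next=#  (t=0,i=19, bit7=1)
  nb ##.: next=#  (t=0,i=16, bit6=1)
  nb #.#: next=.  (t=0,i=0, bit5=0)
  nb #..: next=.  (t=0,i=4, bit4=0)
  nb .##: next=.  (t=0,i=15, bit3=0)
  nb .#.: next=.  (t=0,i=1, bit2=0)
  nb ..#: next=#  (t=0,i=7, bit1=1)
  nb ...: next=#  (t=0,i=5, bit0=1)
  bits 11000011 = 195

195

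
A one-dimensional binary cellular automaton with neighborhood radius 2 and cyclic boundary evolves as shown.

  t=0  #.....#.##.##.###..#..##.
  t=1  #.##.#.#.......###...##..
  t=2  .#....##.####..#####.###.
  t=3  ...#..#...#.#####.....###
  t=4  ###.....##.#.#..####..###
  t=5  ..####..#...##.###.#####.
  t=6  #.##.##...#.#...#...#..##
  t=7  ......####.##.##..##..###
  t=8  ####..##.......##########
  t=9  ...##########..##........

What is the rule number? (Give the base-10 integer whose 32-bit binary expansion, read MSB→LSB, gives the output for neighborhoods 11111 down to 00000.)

320593093

  ##### -> .   bit 31 = 0  t=2,i=17
  ####. -> .   bit 30 = 0  t=2,i=11
  ###.# -> .   bit 29 = 0  t=2,i=19
  ###.. -> #   bit 28 = 1  t=0,i=16
  ##.## -> .   bit 27 = 0  t=0,i=10
  ##.#. -> .   bit 26 = 0  t=0,i=24
  ##..# -> #   bit 25 = 1  t=0,i=17
  ##... -> #   bit 24 = 1  t=1,i=18
  #.### -> .   bit 23 = 0  t=0,i=14
  #.##. -> .   bit 22 = 0  t=0,i=8
  #.#.# -> .   bit 21 = 0  t=1,i=5
  #.#.. -> #   bit 20 = 1  t=0,i=0
  #..## -> #   bit 19 = 1  t=0,i=21
  #..#. -> .   bit 18 = 0  t=0,i=18
  #...# -> #   bit 17 = 1  t=1,i=19
  #.... -> #   bit 16 = 1  t=0,i=2
  .#### -> #   bit 15 = 1  t=2,i=10
  .###. -> #   bit 14 = 1  t=0,i=15
  .##.# -> .   bit 13 = 0  t=0,i=9
  .##.. -> #   bit 12 = 1  t=1,i=22
  .#.## -> #   bit 11 = 1  t=0,i=7
  .#.#. -> #   bit 10 = 1  t=1,i=6
  .#..# -> .   bit 9 = 0  t=0,i=20
  .#... -> .   bit 8 = 0  t=0,i=1
  ..### -> #   bit 7 = 1  t=1,i=15
  ..##. -> #   bit 6 = 1  t=0,i=22
  ..#.# -> .   bit 5 = 0  t=0,i=6
  ..#.. -> .   bit 4 = 0  t=0,i=19
  ...## -> .   bit 3 = 0  t=1,i=14
  ...#. -> #   bit 2 = 1  t=0,i=5
  ....# -> .   bit 1 = 0  t=0,i=4
  ..... -> #   bit 0 = 1  t=0,i=3
  bits 00010011000110111101110011000101 = 320593093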